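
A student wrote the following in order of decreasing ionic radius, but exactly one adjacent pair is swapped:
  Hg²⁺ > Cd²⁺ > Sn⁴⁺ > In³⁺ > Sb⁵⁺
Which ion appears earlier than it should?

Scanning neighbour by neighbour, only Sn⁴⁺/In³⁺ violates a trend: Sn⁴⁺ and In³⁺ share 46 electrons; the higher nuclear charge on Sn (Z=50) contracts it more, so Sn⁴⁺ < In³⁺. That makes Sn⁴⁺ the one sitting a position early relative to where it belongs.

Sn⁴⁺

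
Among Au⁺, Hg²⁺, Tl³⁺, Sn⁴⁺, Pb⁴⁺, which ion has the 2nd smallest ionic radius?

Work out protons and electrons: Sn⁴⁺: 46 e⁻, Z=50, Pb⁴⁺: 78 e⁻, Z=82, Tl³⁺: 78 e⁻, Z=81, Hg²⁺: 78 e⁻, Z=80, Au⁺: 78 e⁻, Z=79. Sn⁴⁺ < Pb⁴⁺ (same group, period 5 vs 6); Pb⁴⁺ < Tl³⁺ (isoelectronic, higher Z=82 is smaller); Tl³⁺ < Hg²⁺ (isoelectronic, higher Z=81 is smaller); Hg²⁺ < Au⁺ (isoelectronic, higher Z=80 is smaller).
So the order is Sn⁴⁺ < Pb⁴⁺ < Tl³⁺ < Hg²⁺ < Au⁺; the 2nd-smallest ion is Pb⁴⁺.

Pb⁴⁺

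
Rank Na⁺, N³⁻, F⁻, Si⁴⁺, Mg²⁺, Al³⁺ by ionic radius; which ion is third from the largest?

Na⁺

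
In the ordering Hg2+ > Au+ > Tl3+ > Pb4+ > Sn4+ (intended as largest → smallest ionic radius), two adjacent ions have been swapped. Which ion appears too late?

Scanning neighbour by neighbour, only Hg2+/Au+ violates a trend: both have 78 electrons but Z(Hg)=80 > Z(Au)=79, so Hg2+ should be the smaller of the two. That makes Au+ the one sitting a position late relative to where it belongs.

Au+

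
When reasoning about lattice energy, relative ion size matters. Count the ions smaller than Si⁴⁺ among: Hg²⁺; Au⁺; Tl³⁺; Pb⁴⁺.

Tabulating Z and e⁻: Si⁴⁺: 10 e⁻, Z=14, Pb⁴⁺: 78 e⁻, Z=82, Tl³⁺: 78 e⁻, Z=81, Hg²⁺: 78 e⁻, Z=80, Au⁺: 78 e⁻, Z=79. Si⁴⁺ < Pb⁴⁺ (same group, 3 shells fewer); Pb⁴⁺ < Tl³⁺ (isoelectronic, higher Z=82 is smaller); Tl³⁺ < Hg²⁺ (isoelectronic, higher Z=81 is smaller); Hg²⁺ < Au⁺ (isoelectronic, higher Z=80 is smaller).
Ordering all of them (including Si⁴⁺) by radius gives Si⁴⁺ < Pb⁴⁺ < Tl³⁺ < Hg²⁺ < Au⁺. So 0 are smaller.

0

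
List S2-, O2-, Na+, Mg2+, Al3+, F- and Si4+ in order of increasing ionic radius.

Si4+ < Al3+ < Mg2+ < Na+ < F- < O2- < S2-

Electron counts and nuclear charges: Si4+ has 10 e⁻ (Z=14), Al3+ has 10 e⁻ (Z=13), Mg2+ has 10 e⁻ (Z=12), Na+ has 10 e⁻ (Z=11), F- has 10 e⁻ (Z=9), O2- has 10 e⁻ (Z=8), S2- has 18 e⁻ (Z=16). Si4+ < Al3+ (isoelectronic, higher Z=14 is smaller); Al3+ < Mg2+ (both 10 e⁻, Z=13>12); Mg2+ < Na+ (isoelectronic, higher Z=12 is smaller); Na+ < F- (isoelectronic, higher Z=11 is smaller); F- < O2- (both 10 e⁻, Z=9>8); O2- < S2- (same group, period 2 vs 3).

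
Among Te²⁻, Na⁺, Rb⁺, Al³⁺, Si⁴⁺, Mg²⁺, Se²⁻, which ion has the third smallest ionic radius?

Mg²⁺

Tabulating Z and e⁻: Si⁴⁺ has 10 e⁻ (Z=14), Al³⁺ has 10 e⁻ (Z=13), Mg²⁺ has 10 e⁻ (Z=12), Na⁺ has 10 e⁻ (Z=11), Rb⁺ has 36 e⁻ (Z=37), Se²⁻ has 36 e⁻ (Z=34), Te²⁻ has 54 e⁻ (Z=52). Si⁴⁺ < Al³⁺ (both 10 e⁻, Z=14>13); Al³⁺ < Mg²⁺ (isoelectronic, higher Z=13 is smaller); Mg²⁺ < Na⁺ (both 10 e⁻, Z=12>11); Na⁺ < Rb⁺ (same group, period 3 vs 5); Rb⁺ < Se²⁻ (both 36 e⁻, Z=37>34); Se²⁻ < Te²⁻ (same group, 1 shell fewer).
Full ascending order: Si⁴⁺ < Al³⁺ < Mg²⁺ < Na⁺ < Rb⁺ < Se²⁻ < Te²⁻. Counting from the smallest, position 3 is Mg²⁺.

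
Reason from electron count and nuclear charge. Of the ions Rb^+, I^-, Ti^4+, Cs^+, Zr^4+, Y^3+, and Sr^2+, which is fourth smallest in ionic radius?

Sr^2+

Tabulating Z and e⁻: Ti^4+ (Z=22, 18 e⁻), Zr^4+ (Z=40, 36 e⁻), Y^3+ (Z=39, 36 e⁻), Sr^2+ (Z=38, 36 e⁻), Rb^+ (Z=37, 36 e⁻), Cs^+ (Z=55, 54 e⁻), I^- (Z=53, 54 e⁻). Ti^4+ < Zr^4+ (same group, 1 shell fewer); Zr^4+ < Y^3+ (both 36 e⁻, Z=40>39); Y^3+ < Sr^2+ (isoelectronic, higher Z=39 is smaller); Sr^2+ < Rb^+ (isoelectronic, higher Z=38 is smaller); Rb^+ < Cs^+ (same group, 1 shell fewer); Cs^+ < I^- (isoelectronic, higher Z=55 is smaller).
That gives Ti^4+ < Zr^4+ < Y^3+ < Sr^2+ < Rb^+ < Cs^+ < I^-. From the smallest end, number 4 is Sr^2+.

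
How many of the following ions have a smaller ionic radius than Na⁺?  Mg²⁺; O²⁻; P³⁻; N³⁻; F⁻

1

First list Z and electron count for each: Mg²⁺: 10 e⁻, Z=12, Na⁺: 10 e⁻, Z=11, F⁻: 10 e⁻, Z=9, O²⁻: 10 e⁻, Z=8, N³⁻: 10 e⁻, Z=7, P³⁻: 18 e⁻, Z=15. Mg²⁺ < Na⁺ (both 10 e⁻, Z=12>11); Na⁺ < F⁻ (isoelectronic, higher Z=11 is smaller); F⁻ < O²⁻ (isoelectronic, higher Z=9 is smaller); O²⁻ < N³⁻ (isoelectronic, higher Z=8 is smaller); N³⁻ < P³⁻ (same group, period 2 vs 3).
Overall: Mg²⁺ < Na⁺ < F⁻ < O²⁻ < N³⁻ < P³⁻. Na⁺ has 1 below it and 4 above. So 1 is smaller.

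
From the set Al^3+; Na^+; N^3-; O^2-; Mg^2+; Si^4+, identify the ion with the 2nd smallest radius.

Each ion has 10 electrons. The ranking follows nuclear charge in reverse — greater Z gives a smaller radius. Si^4+ (Z=14), Al^3+ (Z=13), Mg^2+ (Z=12), Na^+ (Z=11), O^2- (Z=8), N^3- (Z=7).
Full ascending order: Si^4+ < Al^3+ < Mg^2+ < Na^+ < O^2- < N^3-. Counting from the smallest, position 2 is Al^3+.

Al^3+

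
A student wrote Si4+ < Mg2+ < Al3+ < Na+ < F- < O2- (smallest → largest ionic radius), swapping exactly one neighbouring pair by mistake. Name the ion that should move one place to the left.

Al3+

The pair Mg2+, Al3+ is the wrong way round — both have 10 electrons but Z(Al)=13 > Z(Mg)=12, so Al3+ should be the smaller of the two. All other adjacent pairs agree with periodic trends, so Al3+ is the misplaced ion.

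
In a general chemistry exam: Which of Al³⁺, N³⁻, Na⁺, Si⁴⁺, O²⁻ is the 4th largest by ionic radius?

Al³⁺

These species are isoelectronic with 10 electrons. The only difference is the number of protons: Si⁴⁺ (Z=14), Al³⁺ (Z=13), Na⁺ (Z=11), O²⁻ (Z=8), N³⁻ (Z=7). The strongest nuclear pull (Si⁴⁺) gives the smallest ion.
Ordering: Si⁴⁺ < Al³⁺ < Na⁺ < O²⁻ < N³⁻. The 4th largest is Al³⁺.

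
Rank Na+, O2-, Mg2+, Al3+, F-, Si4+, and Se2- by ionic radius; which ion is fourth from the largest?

Na+

Tabulating Z and e⁻: Si4+ has 10 e⁻ (Z=14), Al3+ has 10 e⁻ (Z=13), Mg2+ has 10 e⁻ (Z=12), Na+ has 10 e⁻ (Z=11), F- has 10 e⁻ (Z=9), O2- has 10 e⁻ (Z=8), Se2- has 36 e⁻ (Z=34). Si4+ < Al3+ (isoelectronic, higher Z=14 is smaller); Al3+ < Mg2+ (both 10 e⁻, Z=13>12); Mg2+ < Na+ (both 10 e⁻, Z=12>11); Na+ < F- (both 10 e⁻, Z=11>9); F- < O2- (both 10 e⁻, Z=9>8); O2- < Se2- (same group, 2 shells fewer).
That gives Si4+ < Al3+ < Mg2+ < Na+ < F- < O2- < Se2-. From the largest end, number 4 is Na+.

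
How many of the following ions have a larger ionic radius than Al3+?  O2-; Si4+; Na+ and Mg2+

3

All of these have 10 electrons (isoelectronic). With the same electron cloud, the ion with the most protons pulls it in tightest. Nuclear charges: Si4+ (Z=14), Al3+ (Z=13), Mg2+ (Z=12), Na+ (Z=11), O2- (Z=8). Highest Z is smallest.
Overall: Si4+ < Al3+ < Mg2+ < Na+ < O2-. Al3+ has 1 below it and 3 above. That's 3.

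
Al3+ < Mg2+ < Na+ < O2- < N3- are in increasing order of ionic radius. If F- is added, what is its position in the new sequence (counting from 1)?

4

All of these have 10 electrons (isoelectronic). With the same electron cloud, the ion with the most protons pulls it in tightest. Nuclear charges: Al3+ (Z=13), Mg2+ (Z=12), Na+ (Z=11), F- (Z=9), O2- (Z=8), N3- (Z=7). Highest Z is smallest.
With F- included the full order is Al3+ < Mg2+ < Na+ < F- < O2- < N3-, so it takes position 4.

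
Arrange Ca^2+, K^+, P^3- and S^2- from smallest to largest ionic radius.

Ca^2+ < K^+ < S^2- < P^3-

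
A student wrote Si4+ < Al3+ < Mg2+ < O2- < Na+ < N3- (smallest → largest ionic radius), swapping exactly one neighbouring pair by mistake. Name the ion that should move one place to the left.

Na+

Compare adjacent ions: Na+ and O2- share 10 electrons; the higher nuclear charge on Na (Z=11) contracts it more, so Na+ < O2- — yet in this increasing list O2- sits before Na+. Nothing else is reversed, so Na+ should move one place to the left.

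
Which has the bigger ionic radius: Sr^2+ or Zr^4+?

Each ion has 36 electrons. The ranking follows nuclear charge in reverse — greater Z gives a smaller radius. Zr^4+ (Z=40), Sr^2+ (Z=38).

Sr^2+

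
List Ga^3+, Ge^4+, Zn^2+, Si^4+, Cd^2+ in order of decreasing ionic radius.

Cd^2+ > Zn^2+ > Ga^3+ > Ge^4+ > Si^4+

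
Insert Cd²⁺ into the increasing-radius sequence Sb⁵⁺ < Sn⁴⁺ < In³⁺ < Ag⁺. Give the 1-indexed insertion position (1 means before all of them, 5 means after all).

4

Isoelectronic series (46 e⁻ each). Size is set by nuclear charge: more protons means a smaller ion. Sb⁵⁺ (Z=51), Sn⁴⁺ (Z=50), In³⁺ (Z=49), Cd²⁺ (Z=48), Ag⁺ (Z=47).
With Cd²⁺ included the full order is Sb⁵⁺ < Sn⁴⁺ < In³⁺ < Cd²⁺ < Ag⁺, so it takes position 4.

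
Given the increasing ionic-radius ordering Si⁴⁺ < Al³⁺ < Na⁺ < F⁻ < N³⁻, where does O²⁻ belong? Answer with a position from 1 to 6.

5

Each ion has 10 electrons. The ranking follows nuclear charge in reverse — greater Z gives a smaller radius. Si⁴⁺ (Z=14), Al³⁺ (Z=13), Na⁺ (Z=11), F⁻ (Z=9), O²⁻ (Z=8), N³⁻ (Z=7).
Putting O²⁻ in gives Si⁴⁺ < Al³⁺ < Na⁺ < F⁻ < O²⁻ < N³⁻; it lands at slot 5.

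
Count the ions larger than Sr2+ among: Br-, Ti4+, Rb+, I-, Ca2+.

Work out protons and electrons: Ti4+ (Z=22, 18 e⁻), Ca2+ (Z=20, 18 e⁻), Sr2+ (Z=38, 36 e⁻), Rb+ (Z=37, 36 e⁻), Br- (Z=35, 36 e⁻), I- (Z=53, 54 e⁻). Ti4+ < Ca2+ (both 18 e⁻, Z=22>20); Ca2+ < Sr2+ (same group, period 4 vs 5); Sr2+ < Rb+ (isoelectronic, higher Z=38 is smaller); Rb+ < Br- (isoelectronic, higher Z=37 is smaller); Br- < I- (same group, 1 shell fewer).
Relative to Sr2+, the ions that are larger are Rb+, Br-, I-. So 3 are larger.

3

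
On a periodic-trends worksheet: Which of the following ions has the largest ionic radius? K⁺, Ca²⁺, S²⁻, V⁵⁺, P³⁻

P³⁻

Each ion has 18 electrons. The ranking follows nuclear charge in reverse — greater Z gives a smaller radius. V⁵⁺ (Z=23), Ca²⁺ (Z=20), K⁺ (Z=19), S²⁻ (Z=16), P³⁻ (Z=15).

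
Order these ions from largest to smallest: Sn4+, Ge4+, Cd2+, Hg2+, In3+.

Hg2+ > Cd2+ > In3+ > Sn4+ > Ge4+

Work out protons and electrons: Ge4+ has 28 e⁻ (Z=32), Sn4+ has 46 e⁻ (Z=50), In3+ has 46 e⁻ (Z=49), Cd2+ has 46 e⁻ (Z=48), Hg2+ has 78 e⁻ (Z=80). Ge4+ < Sn4+ (same group, 1 shell fewer); Sn4+ < In3+ (isoelectronic, higher Z=50 is smaller); In3+ < Cd2+ (isoelectronic, higher Z=49 is smaller); Cd2+ < Hg2+ (same group, 1 shell fewer).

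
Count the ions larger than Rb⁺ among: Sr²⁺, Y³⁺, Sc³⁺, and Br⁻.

1

Electron counts and nuclear charges: Sc³⁺: 18 e⁻, Z=21, Y³⁺: 36 e⁻, Z=39, Sr²⁺: 36 e⁻, Z=38, Rb⁺: 36 e⁻, Z=37, Br⁻: 36 e⁻, Z=35. Sc³⁺ < Y³⁺ (same group, 1 shell fewer); Y³⁺ < Sr²⁺ (isoelectronic, higher Z=39 is smaller); Sr²⁺ < Rb⁺ (both 36 e⁻, Z=38>37); Rb⁺ < Br⁻ (isoelectronic, higher Z=37 is smaller).
Relative to Rb⁺, the ions that are larger are Br⁻. So 1 is larger.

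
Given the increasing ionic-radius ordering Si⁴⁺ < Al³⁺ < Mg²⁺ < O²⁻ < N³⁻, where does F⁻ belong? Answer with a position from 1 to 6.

4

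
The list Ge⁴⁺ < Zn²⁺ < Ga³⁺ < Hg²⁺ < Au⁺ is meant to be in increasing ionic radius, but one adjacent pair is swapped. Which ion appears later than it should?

Ga³⁺

The pair Zn²⁺, Ga³⁺ is the wrong way round — Ga³⁺ and Zn²⁺ share 28 electrons; the higher nuclear charge on Ga (Z=31) contracts it more, so Ga³⁺ < Zn²⁺. All other adjacent pairs agree with periodic trends, so Ga³⁺ is the misplaced ion.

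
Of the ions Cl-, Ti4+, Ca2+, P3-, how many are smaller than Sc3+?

1

These species are isoelectronic with 18 electrons. The only difference is the number of protons: Ti4+ (Z=22), Sc3+ (Z=21), Ca2+ (Z=20), Cl- (Z=17), P3- (Z=15). The strongest nuclear pull (Ti4+) gives the smallest ion.
Overall: Ti4+ < Sc3+ < Ca2+ < Cl- < P3-. Sc3+ has 1 below it and 3 above. Count: 1.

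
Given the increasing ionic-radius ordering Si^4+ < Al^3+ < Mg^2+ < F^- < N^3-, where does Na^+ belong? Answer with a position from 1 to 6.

4

Isoelectronic series (10 e⁻ each). Size is set by nuclear charge: more protons means a smaller ion. Si^4+ (Z=14), Al^3+ (Z=13), Mg^2+ (Z=12), Na^+ (Z=11), F^- (Z=9), N^3- (Z=7).
Putting Na^+ in gives Si^4+ < Al^3+ < Mg^2+ < Na^+ < F^- < N^3-; it lands at slot 4.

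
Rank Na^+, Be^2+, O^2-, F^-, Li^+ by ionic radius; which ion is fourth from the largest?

First list Z and electron count for each: Be^2+ (Z=4, 2 e⁻), Li^+ (Z=3, 2 e⁻), Na^+ (Z=11, 10 e⁻), F^- (Z=9, 10 e⁻), O^2- (Z=8, 10 e⁻). Be^2+ < Li^+ (isoelectronic, higher Z=4 is smaller); Li^+ < Na^+ (same group, period 2 vs 3); Na^+ < F^- (isoelectronic, higher Z=11 is smaller); F^- < O^2- (isoelectronic, higher Z=9 is smaller).
So the order is Be^2+ < Li^+ < Na^+ < F^- < O^2-; the 4th-largest ion is Li^+.

Li^+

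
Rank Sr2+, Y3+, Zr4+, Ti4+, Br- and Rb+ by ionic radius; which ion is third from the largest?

Electron counts and nuclear charges: Ti4+: 18 e⁻, Z=22, Zr4+: 36 e⁻, Z=40, Y3+: 36 e⁻, Z=39, Sr2+: 36 e⁻, Z=38, Rb+: 36 e⁻, Z=37, Br-: 36 e⁻, Z=35. Ti4+ < Zr4+ (same group, 1 shell fewer); Zr4+ < Y3+ (isoelectronic, higher Z=40 is smaller); Y3+ < Sr2+ (both 36 e⁻, Z=39>38); Sr2+ < Rb+ (both 36 e⁻, Z=38>37); Rb+ < Br- (both 36 e⁻, Z=37>35).
Full ascending order: Ti4+ < Zr4+ < Y3+ < Sr2+ < Rb+ < Br-. Counting from the largest, position 3 is Sr2+.

Sr2+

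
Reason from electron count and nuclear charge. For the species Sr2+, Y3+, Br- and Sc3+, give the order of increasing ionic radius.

First list Z and electron count for each: Sc3+: 18 e⁻, Z=21, Y3+: 36 e⁻, Z=39, Sr2+: 36 e⁻, Z=38, Br-: 36 e⁻, Z=35. Sc3+ < Y3+ (same group, 1 shell fewer); Y3+ < Sr2+ (both 36 e⁻, Z=39>38); Sr2+ < Br- (both 36 e⁻, Z=38>35).

Sc3+ < Y3+ < Sr2+ < Br-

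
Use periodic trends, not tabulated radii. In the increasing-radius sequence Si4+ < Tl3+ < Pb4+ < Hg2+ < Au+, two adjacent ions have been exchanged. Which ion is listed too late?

Pb4+

Compare adjacent ions: they are isoelectronic (78 e⁻) and Pb has more protons than Tl (82 vs 81), making Pb4+ smaller — yet in this increasing list Tl3+ sits before Pb4+. Nothing else is reversed, so Pb4+ should move one place to the left.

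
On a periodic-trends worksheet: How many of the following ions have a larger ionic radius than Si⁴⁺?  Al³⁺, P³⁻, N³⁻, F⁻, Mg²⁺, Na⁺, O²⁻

7

Tabulating Z and e⁻: Si⁴⁺: 10 e⁻, Z=14, Al³⁺: 10 e⁻, Z=13, Mg²⁺: 10 e⁻, Z=12, Na⁺: 10 e⁻, Z=11, F⁻: 10 e⁻, Z=9, O²⁻: 10 e⁻, Z=8, N³⁻: 10 e⁻, Z=7, P³⁻: 18 e⁻, Z=15. Si⁴⁺ < Al³⁺ (isoelectronic, higher Z=14 is smaller); Al³⁺ < Mg²⁺ (both 10 e⁻, Z=13>12); Mg²⁺ < Na⁺ (isoelectronic, higher Z=12 is smaller); Na⁺ < F⁻ (isoelectronic, higher Z=11 is smaller); F⁻ < O²⁻ (isoelectronic, higher Z=9 is smaller); O²⁻ < N³⁻ (isoelectronic, higher Z=8 is smaller); N³⁻ < P³⁻ (same group, period 2 vs 3).
Ordering all of them (including Si⁴⁺) by radius gives Si⁴⁺ < Al³⁺ < Mg²⁺ < Na⁺ < F⁻ < O²⁻ < N³⁻ < P³⁻. So 7 are larger.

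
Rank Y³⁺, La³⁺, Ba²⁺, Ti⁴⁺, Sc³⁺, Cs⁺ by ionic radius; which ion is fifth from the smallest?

Ba²⁺

First list Z and electron count for each: Ti⁴⁺ has 18 e⁻ (Z=22), Sc³⁺ has 18 e⁻ (Z=21), Y³⁺ has 36 e⁻ (Z=39), La³⁺ has 54 e⁻ (Z=57), Ba²⁺ has 54 e⁻ (Z=56), Cs⁺ has 54 e⁻ (Z=55). Ti⁴⁺ < Sc³⁺ (both 18 e⁻, Z=22>21); Sc³⁺ < Y³⁺ (same group, 1 shell fewer); Y³⁺ < La³⁺ (same group, 1 shell fewer); La³⁺ < Ba²⁺ (both 54 e⁻, Z=57>56); Ba²⁺ < Cs⁺ (isoelectronic, higher Z=56 is smaller).
Ordering: Ti⁴⁺ < Sc³⁺ < Y³⁺ < La³⁺ < Ba²⁺ < Cs⁺. The fifth smallest is Ba²⁺.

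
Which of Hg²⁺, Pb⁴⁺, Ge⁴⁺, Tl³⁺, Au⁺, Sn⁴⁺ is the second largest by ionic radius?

Hg²⁺

Work out protons and electrons: Ge⁴⁺ has 28 e⁻ (Z=32), Sn⁴⁺ has 46 e⁻ (Z=50), Pb⁴⁺ has 78 e⁻ (Z=82), Tl³⁺ has 78 e⁻ (Z=81), Hg²⁺ has 78 e⁻ (Z=80), Au⁺ has 78 e⁻ (Z=79). Ge⁴⁺ < Sn⁴⁺ (same group, period 4 vs 5); Sn⁴⁺ < Pb⁴⁺ (same group, 1 shell fewer); Pb⁴⁺ < Tl³⁺ (isoelectronic, higher Z=82 is smaller); Tl³⁺ < Hg²⁺ (isoelectronic, higher Z=81 is smaller); Hg²⁺ < Au⁺ (both 78 e⁻, Z=80>79).
Full ascending order: Ge⁴⁺ < Sn⁴⁺ < Pb⁴⁺ < Tl³⁺ < Hg²⁺ < Au⁺. Counting from the largest, position 2 is Hg²⁺.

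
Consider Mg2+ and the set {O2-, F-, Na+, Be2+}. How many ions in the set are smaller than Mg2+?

First list Z and electron count for each: Be2+: 2 e⁻, Z=4, Mg2+: 10 e⁻, Z=12, Na+: 10 e⁻, Z=11, F-: 10 e⁻, Z=9, O2-: 10 e⁻, Z=8. Be2+ < Mg2+ (same group, 1 shell fewer); Mg2+ < Na+ (both 10 e⁻, Z=12>11); Na+ < F- (both 10 e⁻, Z=11>9); F- < O2- (both 10 e⁻, Z=9>8).
Ordering all of them (including Mg2+) by radius gives Be2+ < Mg2+ < Na+ < F- < O2-. Count: 1.

1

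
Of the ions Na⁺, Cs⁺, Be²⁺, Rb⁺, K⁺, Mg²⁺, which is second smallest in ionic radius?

Mg²⁺

Work out protons and electrons: Be²⁺ (Z=4, 2 e⁻), Mg²⁺ (Z=12, 10 e⁻), Na⁺ (Z=11, 10 e⁻), K⁺ (Z=19, 18 e⁻), Rb⁺ (Z=37, 36 e⁻), Cs⁺ (Z=55, 54 e⁻). Be²⁺ < Mg²⁺ (same group, period 2 vs 3); Mg²⁺ < Na⁺ (isoelectronic, higher Z=12 is smaller); Na⁺ < K⁺ (same group, 1 shell fewer); K⁺ < Rb⁺ (same group, period 4 vs 5); Rb⁺ < Cs⁺ (same group, period 5 vs 6).
Ordering: Be²⁺ < Mg²⁺ < Na⁺ < K⁺ < Rb⁺ < Cs⁺. The second smallest is Mg²⁺.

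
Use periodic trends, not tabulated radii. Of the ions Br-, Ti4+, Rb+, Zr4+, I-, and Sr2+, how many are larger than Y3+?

4

Electron counts and nuclear charges: Ti4+: 18 e⁻, Z=22, Zr4+: 36 e⁻, Z=40, Y3+: 36 e⁻, Z=39, Sr2+: 36 e⁻, Z=38, Rb+: 36 e⁻, Z=37, Br-: 36 e⁻, Z=35, I-: 54 e⁻, Z=53. Ti4+ < Zr4+ (same group, period 4 vs 5); Zr4+ < Y3+ (both 36 e⁻, Z=40>39); Y3+ < Sr2+ (isoelectronic, higher Z=39 is smaller); Sr2+ < Rb+ (both 36 e⁻, Z=38>37); Rb+ < Br- (isoelectronic, higher Z=37 is smaller); Br- < I- (same group, 1 shell fewer).
Relative to Y3+, the ions that are larger are Sr2+, Rb+, Br-, I-. Count: 4.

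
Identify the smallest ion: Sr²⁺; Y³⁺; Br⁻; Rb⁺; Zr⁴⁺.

Each ion has 36 electrons. The ranking follows nuclear charge in reverse — greater Z gives a smaller radius. Zr⁴⁺ (Z=40), Y³⁺ (Z=39), Sr²⁺ (Z=38), Rb⁺ (Z=37), Br⁻ (Z=35).

Zr⁴⁺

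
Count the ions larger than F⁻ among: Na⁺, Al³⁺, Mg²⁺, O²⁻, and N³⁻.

These species are isoelectronic with 10 electrons. The only difference is the number of protons: Al³⁺ (Z=13), Mg²⁺ (Z=12), Na⁺ (Z=11), F⁻ (Z=9), O²⁻ (Z=8), N³⁻ (Z=7). The strongest nuclear pull (Al³⁺) gives the smallest ion.
Relative to F⁻, the ions that are larger are O²⁻, N³⁻. That's 2.

2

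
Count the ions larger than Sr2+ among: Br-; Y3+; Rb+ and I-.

First list Z and electron count for each: Y3+: 36 e⁻, Z=39, Sr2+: 36 e⁻, Z=38, Rb+: 36 e⁻, Z=37, Br-: 36 e⁻, Z=35, I-: 54 e⁻, Z=53. Y3+ < Sr2+ (both 36 e⁻, Z=39>38); Sr2+ < Rb+ (both 36 e⁻, Z=38>37); Rb+ < Br- (isoelectronic, higher Z=37 is smaller); Br- < I- (same group, period 4 vs 5).
Ordering all of them (including Sr2+) by radius gives Y3+ < Sr2+ < Rb+ < Br- < I-. Count: 3.

3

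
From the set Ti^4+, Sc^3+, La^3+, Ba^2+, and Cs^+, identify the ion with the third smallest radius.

La^3+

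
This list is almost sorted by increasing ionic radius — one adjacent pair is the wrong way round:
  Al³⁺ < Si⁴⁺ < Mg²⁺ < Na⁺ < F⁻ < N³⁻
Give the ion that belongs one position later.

Check each adjacent pair. Al³⁺ and Si⁴⁺ are reversed: Si⁴⁺ and Al³⁺ share 10 electrons; the higher nuclear charge on Si (Z=14) contracts it more, so Si⁴⁺ < Al³⁺. No other neighbouring pair contradicts the periodic trends, so Al³⁺ is the ion listed too early.

Al³⁺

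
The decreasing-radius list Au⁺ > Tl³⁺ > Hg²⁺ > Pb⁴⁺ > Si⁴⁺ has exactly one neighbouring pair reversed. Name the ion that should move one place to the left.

Compare adjacent ions: they are isoelectronic (78 e⁻) and Tl has more protons than Hg (81 vs 80), making Tl³⁺ smaller — yet in this decreasing list Tl³⁺ sits before Hg²⁺. Nothing else is reversed, so Hg²⁺ should move one place to the left.

Hg²⁺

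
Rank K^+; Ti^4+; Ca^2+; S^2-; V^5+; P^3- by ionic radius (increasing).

V^5+ < Ti^4+ < Ca^2+ < K^+ < S^2- < P^3-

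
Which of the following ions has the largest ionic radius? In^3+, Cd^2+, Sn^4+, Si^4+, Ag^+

Ag^+

First list Z and electron count for each: Si^4+ (Z=14, 10 e⁻), Sn^4+ (Z=50, 46 e⁻), In^3+ (Z=49, 46 e⁻), Cd^2+ (Z=48, 46 e⁻), Ag^+ (Z=47, 46 e⁻). Si^4+ < Sn^4+ (same group, 2 shells fewer); Sn^4+ < In^3+ (isoelectronic, higher Z=50 is smaller); In^3+ < Cd^2+ (both 46 e⁻, Z=49>48); Cd^2+ < Ag^+ (both 46 e⁻, Z=48>47).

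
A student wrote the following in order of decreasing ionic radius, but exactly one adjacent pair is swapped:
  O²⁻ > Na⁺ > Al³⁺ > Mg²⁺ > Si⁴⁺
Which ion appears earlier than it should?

The pair Al³⁺, Mg²⁺ is the wrong way round — both have 10 electrons but Z(Al)=13 > Z(Mg)=12, so Al³⁺ should be the smaller of the two. All other adjacent pairs agree with periodic trends, so Al³⁺ is the misplaced ion.

Al³⁺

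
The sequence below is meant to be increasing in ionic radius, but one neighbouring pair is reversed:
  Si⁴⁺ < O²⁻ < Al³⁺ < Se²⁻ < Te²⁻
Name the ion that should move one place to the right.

Check each adjacent pair. O²⁻ and Al³⁺ are reversed: both have 10 electrons but Z(Al)=13 > Z(O)=8, so Al³⁺ should be the smaller of the two. No other neighbouring pair contradicts the periodic trends, so O²⁻ is the ion listed too early.

O²⁻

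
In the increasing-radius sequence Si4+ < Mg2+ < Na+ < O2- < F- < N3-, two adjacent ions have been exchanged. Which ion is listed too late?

The pair O2-, F- is the wrong way round — they are isoelectronic (10 e⁻) and F has more protons than O (9 vs 8), making F- smaller. All other adjacent pairs agree with periodic trends, so F- is the misplaced ion.

F-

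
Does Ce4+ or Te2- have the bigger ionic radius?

Te2-

Isoelectronic series (54 e⁻ each). Size is set by nuclear charge: more protons means a smaller ion. Ce4+ (Z=58), Te2- (Z=52).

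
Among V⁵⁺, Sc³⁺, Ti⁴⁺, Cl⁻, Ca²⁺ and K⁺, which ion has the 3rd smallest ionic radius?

Sc³⁺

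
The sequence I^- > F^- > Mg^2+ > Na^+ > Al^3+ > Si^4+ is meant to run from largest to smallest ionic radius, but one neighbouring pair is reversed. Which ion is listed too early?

Compare adjacent ions: both have 10 electrons but Z(Mg)=12 > Z(Na)=11, so Mg^2+ should be the smaller of the two — yet in this decreasing list Mg^2+ sits before Na^+. Nothing else is reversed, so Mg^2+ should move one place to the right.

Mg^2+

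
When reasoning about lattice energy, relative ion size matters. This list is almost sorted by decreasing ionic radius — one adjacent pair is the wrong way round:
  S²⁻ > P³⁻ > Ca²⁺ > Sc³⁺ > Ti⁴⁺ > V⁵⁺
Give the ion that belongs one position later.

Check each adjacent pair. S²⁻ and P³⁻ are reversed: both have 18 electrons but Z(S)=16 > Z(P)=15, so S²⁻ should be the smaller of the two. No other neighbouring pair contradicts the periodic trends, so S²⁻ is the ion listed too early.

S²⁻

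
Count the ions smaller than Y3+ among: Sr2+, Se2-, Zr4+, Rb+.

These species are isoelectronic with 36 electrons. The only difference is the number of protons: Zr4+ (Z=40), Y3+ (Z=39), Sr2+ (Z=38), Rb+ (Z=37), Se2- (Z=34). The strongest nuclear pull (Zr4+) gives the smallest ion.
Ordering all of them (including Y3+) by radius gives Zr4+ < Y3+ < Sr2+ < Rb+ < Se2-. Count: 1.

1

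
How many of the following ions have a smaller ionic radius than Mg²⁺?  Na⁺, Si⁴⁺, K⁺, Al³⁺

2

Si⁴⁺: 10 e⁻, Z=14, Al³⁺: 10 e⁻, Z=13, Mg²⁺: 10 e⁻, Z=12, Na⁺: 10 e⁻, Z=11, K⁺: 18 e⁻, Z=19. Si⁴⁺ < Al³⁺ (both 10 e⁻, Z=14>13); Al³⁺ < Mg²⁺ (both 10 e⁻, Z=13>12); Mg²⁺ < Na⁺ (both 10 e⁻, Z=12>11); Na⁺ < K⁺ (same group, period 3 vs 4).
Overall: Si⁴⁺ < Al³⁺ < Mg²⁺ < Na⁺ < K⁺. Mg²⁺ has 2 below it and 2 above. Count: 2.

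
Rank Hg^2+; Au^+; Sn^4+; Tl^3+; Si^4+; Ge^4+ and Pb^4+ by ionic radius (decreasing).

Si^4+: 10 e⁻, Z=14, Ge^4+: 28 e⁻, Z=32, Sn^4+: 46 e⁻, Z=50, Pb^4+: 78 e⁻, Z=82, Tl^3+: 78 e⁻, Z=81, Hg^2+: 78 e⁻, Z=80, Au^+: 78 e⁻, Z=79. Si^4+ < Ge^4+ (same group, period 3 vs 4); Ge^4+ < Sn^4+ (same group, 1 shell fewer); Sn^4+ < Pb^4+ (same group, period 5 vs 6); Pb^4+ < Tl^3+ (isoelectronic, higher Z=82 is smaller); Tl^3+ < Hg^2+ (both 78 e⁻, Z=81>80); Hg^2+ < Au^+ (isoelectronic, higher Z=80 is smaller).

Au^+ > Hg^2+ > Tl^3+ > Pb^4+ > Sn^4+ > Ge^4+ > Si^4+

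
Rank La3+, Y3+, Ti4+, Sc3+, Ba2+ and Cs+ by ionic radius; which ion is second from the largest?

Ba2+

Ti4+ (Z=22, 18 e⁻), Sc3+ (Z=21, 18 e⁻), Y3+ (Z=39, 36 e⁻), La3+ (Z=57, 54 e⁻), Ba2+ (Z=56, 54 e⁻), Cs+ (Z=55, 54 e⁻). Ti4+ < Sc3+ (both 18 e⁻, Z=22>21); Sc3+ < Y3+ (same group, 1 shell fewer); Y3+ < La3+ (same group, period 5 vs 6); La3+ < Ba2+ (both 54 e⁻, Z=57>56); Ba2+ < Cs+ (both 54 e⁻, Z=56>55).
That gives Ti4+ < Sc3+ < Y3+ < La3+ < Ba2+ < Cs+. From the largest end, number 2 is Ba2+.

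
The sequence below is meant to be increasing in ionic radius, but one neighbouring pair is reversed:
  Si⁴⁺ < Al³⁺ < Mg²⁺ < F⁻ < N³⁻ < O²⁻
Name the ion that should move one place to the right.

Scanning neighbour by neighbour, only N³⁻/O²⁻ violates a trend: O²⁻ and N³⁻ share 10 electrons; the higher nuclear charge on O (Z=8) contracts it more, so O²⁻ < N³⁻. That makes N³⁻ the one sitting a position early relative to where it belongs.

N³⁻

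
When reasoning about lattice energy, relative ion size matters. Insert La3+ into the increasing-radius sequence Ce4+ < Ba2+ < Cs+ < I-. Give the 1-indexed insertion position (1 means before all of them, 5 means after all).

2

All of these have 54 electrons (isoelectronic). With the same electron cloud, the ion with the most protons pulls it in tightest. Nuclear charges: Ce4+ (Z=58), La3+ (Z=57), Ba2+ (Z=56), Cs+ (Z=55), I- (Z=53). Highest Z is smallest.
Putting La3+ in gives Ce4+ < La3+ < Ba2+ < Cs+ < I-; it lands at slot 2.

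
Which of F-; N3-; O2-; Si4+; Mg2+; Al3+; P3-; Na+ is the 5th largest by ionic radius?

Na+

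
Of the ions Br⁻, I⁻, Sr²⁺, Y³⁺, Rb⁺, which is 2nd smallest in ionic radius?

Tabulating Z and e⁻: Y³⁺: 36 e⁻, Z=39, Sr²⁺: 36 e⁻, Z=38, Rb⁺: 36 e⁻, Z=37, Br⁻: 36 e⁻, Z=35, I⁻: 54 e⁻, Z=53. Y³⁺ < Sr²⁺ (isoelectronic, higher Z=39 is smaller); Sr²⁺ < Rb⁺ (isoelectronic, higher Z=38 is smaller); Rb⁺ < Br⁻ (isoelectronic, higher Z=37 is smaller); Br⁻ < I⁻ (same group, 1 shell fewer).
That gives Y³⁺ < Sr²⁺ < Rb⁺ < Br⁻ < I⁻. From the smallest end, number 2 is Sr²⁺.

Sr²⁺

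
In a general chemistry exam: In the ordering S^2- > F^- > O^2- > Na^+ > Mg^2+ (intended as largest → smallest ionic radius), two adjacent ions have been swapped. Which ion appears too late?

O^2-

The pair F^-, O^2- is the wrong way round — both have 10 electrons but Z(F)=9 > Z(O)=8, so F^- should be the smaller of the two. All other adjacent pairs agree with periodic trends, so O^2- is the misplaced ion.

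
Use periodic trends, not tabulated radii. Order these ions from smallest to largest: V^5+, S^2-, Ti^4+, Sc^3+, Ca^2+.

V^5+ < Ti^4+ < Sc^3+ < Ca^2+ < S^2-

Isoelectronic series (18 e⁻ each). Size is set by nuclear charge: more protons means a smaller ion. V^5+ (Z=23), Ti^4+ (Z=22), Sc^3+ (Z=21), Ca^2+ (Z=20), S^2- (Z=16).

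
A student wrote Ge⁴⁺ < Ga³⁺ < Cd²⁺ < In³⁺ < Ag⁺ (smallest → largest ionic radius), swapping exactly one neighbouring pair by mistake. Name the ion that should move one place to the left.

In³⁺

Check each adjacent pair. Cd²⁺ and In³⁺ are reversed: In³⁺ and Cd²⁺ share 46 electrons; the higher nuclear charge on In (Z=49) contracts it more, so In³⁺ < Cd²⁺. No other neighbouring pair contradicts the periodic trends, so In³⁺ is the ion listed too late.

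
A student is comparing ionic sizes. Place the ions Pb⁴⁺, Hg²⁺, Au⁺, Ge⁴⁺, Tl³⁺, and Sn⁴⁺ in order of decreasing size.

Tabulating Z and e⁻: Ge⁴⁺: 28 e⁻, Z=32, Sn⁴⁺: 46 e⁻, Z=50, Pb⁴⁺: 78 e⁻, Z=82, Tl³⁺: 78 e⁻, Z=81, Hg²⁺: 78 e⁻, Z=80, Au⁺: 78 e⁻, Z=79. Ge⁴⁺ < Sn⁴⁺ (same group, 1 shell fewer); Sn⁴⁺ < Pb⁴⁺ (same group, period 5 vs 6); Pb⁴⁺ < Tl³⁺ (isoelectronic, higher Z=82 is smaller); Tl³⁺ < Hg²⁺ (both 78 e⁻, Z=81>80); Hg²⁺ < Au⁺ (both 78 e⁻, Z=80>79).

Au⁺ > Hg²⁺ > Tl³⁺ > Pb⁴⁺ > Sn⁴⁺ > Ge⁴⁺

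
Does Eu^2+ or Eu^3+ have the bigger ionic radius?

Eu^2+

For a single element, ionic radius drops as positive charge rises — Eu^3+ < Eu^2+.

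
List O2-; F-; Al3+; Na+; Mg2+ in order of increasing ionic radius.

Al3+ < Mg2+ < Na+ < F- < O2-

All of these have 10 electrons (isoelectronic). With the same electron cloud, the ion with the most protons pulls it in tightest. Nuclear charges: Al3+ (Z=13), Mg2+ (Z=12), Na+ (Z=11), F- (Z=9), O2- (Z=8). Highest Z is smallest.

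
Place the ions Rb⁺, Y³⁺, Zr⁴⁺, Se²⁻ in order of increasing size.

Zr⁴⁺ < Y³⁺ < Rb⁺ < Se²⁻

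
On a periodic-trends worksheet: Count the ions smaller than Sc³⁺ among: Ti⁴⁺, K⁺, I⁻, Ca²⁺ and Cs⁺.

1

First list Z and electron count for each: Ti⁴⁺ has 18 e⁻ (Z=22), Sc³⁺ has 18 e⁻ (Z=21), Ca²⁺ has 18 e⁻ (Z=20), K⁺ has 18 e⁻ (Z=19), Cs⁺ has 54 e⁻ (Z=55), I⁻ has 54 e⁻ (Z=53). Ti⁴⁺ < Sc³⁺ (isoelectronic, higher Z=22 is smaller); Sc³⁺ < Ca²⁺ (both 18 e⁻, Z=21>20); Ca²⁺ < K⁺ (both 18 e⁻, Z=20>19); K⁺ < Cs⁺ (same group, period 4 vs 6); Cs⁺ < I⁻ (isoelectronic, higher Z=55 is smaller).
Placing each against Sc³⁺: smaller — Ti⁴⁺; larger — Ca²⁺, K⁺, Cs⁺, I⁻. Count: 1.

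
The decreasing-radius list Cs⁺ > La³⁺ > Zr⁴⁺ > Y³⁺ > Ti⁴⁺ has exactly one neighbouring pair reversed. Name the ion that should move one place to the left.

The pair Zr⁴⁺, Y³⁺ is the wrong way round — Zr⁴⁺ and Y³⁺ share 36 electrons; the higher nuclear charge on Zr (Z=40) contracts it more, so Zr⁴⁺ < Y³⁺. All other adjacent pairs agree with periodic trends, so Y³⁺ is the misplaced ion.

Y³⁺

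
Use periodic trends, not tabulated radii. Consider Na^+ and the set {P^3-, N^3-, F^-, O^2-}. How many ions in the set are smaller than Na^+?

0

Na^+ has 10 e⁻ (Z=11), F^- has 10 e⁻ (Z=9), O^2- has 10 e⁻ (Z=8), N^3- has 10 e⁻ (Z=7), P^3- has 18 e⁻ (Z=15). Na^+ < F^- (isoelectronic, higher Z=11 is smaller); F^- < O^2- (both 10 e⁻, Z=9>8); O^2- < N^3- (both 10 e⁻, Z=8>7); N^3- < P^3- (same group, 1 shell fewer).
Overall: Na^+ < F^- < O^2- < N^3- < P^3-. Na^+ has 0 below it and 4 above. That's 0.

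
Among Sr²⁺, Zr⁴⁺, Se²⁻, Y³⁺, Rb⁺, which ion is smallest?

All of these have 36 electrons (isoelectronic). With the same electron cloud, the ion with the most protons pulls it in tightest. Nuclear charges: Zr⁴⁺ (Z=40), Y³⁺ (Z=39), Sr²⁺ (Z=38), Rb⁺ (Z=37), Se²⁻ (Z=34). Highest Z is smallest.

Zr⁴⁺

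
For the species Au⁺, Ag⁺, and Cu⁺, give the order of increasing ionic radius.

Cu⁺ < Ag⁺ < Au⁺

These ions sit in one column with identical charge. Each step down the periodic table adds a principal shell, increasing the radius.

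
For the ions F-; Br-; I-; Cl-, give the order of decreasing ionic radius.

I- > Br- > Cl- > F-

These ions sit in one column with identical charge. Each step down the periodic table adds a principal shell, increasing the radius.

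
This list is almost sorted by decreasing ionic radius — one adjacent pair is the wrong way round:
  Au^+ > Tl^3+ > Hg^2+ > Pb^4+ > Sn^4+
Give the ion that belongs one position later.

Compare adjacent ions: they are isoelectronic (78 e⁻) and Tl has more protons than Hg (81 vs 80), making Tl^3+ smaller — yet in this decreasing list Tl^3+ sits before Hg^2+. Nothing else is reversed, so Tl^3+ should move one place to the right.

Tl^3+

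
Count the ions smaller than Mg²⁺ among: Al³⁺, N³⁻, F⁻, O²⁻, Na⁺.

These species are isoelectronic with 10 electrons. The only difference is the number of protons: Al³⁺ (Z=13), Mg²⁺ (Z=12), Na⁺ (Z=11), F⁻ (Z=9), O²⁻ (Z=8), N³⁻ (Z=7). The strongest nuclear pull (Al³⁺) gives the smallest ion.
Overall: Al³⁺ < Mg²⁺ < Na⁺ < F⁻ < O²⁻ < N³⁻. Mg²⁺ has 1 below it and 4 above. Count: 1.

1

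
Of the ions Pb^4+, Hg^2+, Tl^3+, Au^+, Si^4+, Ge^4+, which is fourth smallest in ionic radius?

Tl^3+

Tabulating Z and e⁻: Si^4+: 10 e⁻, Z=14, Ge^4+: 28 e⁻, Z=32, Pb^4+: 78 e⁻, Z=82, Tl^3+: 78 e⁻, Z=81, Hg^2+: 78 e⁻, Z=80, Au^+: 78 e⁻, Z=79. Si^4+ < Ge^4+ (same group, 1 shell fewer); Ge^4+ < Pb^4+ (same group, period 4 vs 6); Pb^4+ < Tl^3+ (isoelectronic, higher Z=82 is smaller); Tl^3+ < Hg^2+ (isoelectronic, higher Z=81 is smaller); Hg^2+ < Au^+ (isoelectronic, higher Z=80 is smaller).
Full ascending order: Si^4+ < Ge^4+ < Pb^4+ < Tl^3+ < Hg^2+ < Au^+. Counting from the smallest, position 4 is Tl^3+.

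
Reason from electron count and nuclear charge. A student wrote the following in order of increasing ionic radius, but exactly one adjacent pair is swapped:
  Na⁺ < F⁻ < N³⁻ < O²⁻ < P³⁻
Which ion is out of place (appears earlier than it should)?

Scanning neighbour by neighbour, only N³⁻/O²⁻ violates a trend: both have 10 electrons but Z(O)=8 > Z(N)=7, so O²⁻ should be the smaller of the two. That makes N³⁻ the one sitting a position early relative to where it belongs.

N³⁻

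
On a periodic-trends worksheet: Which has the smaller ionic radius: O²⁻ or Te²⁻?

O²⁻

These ions sit in one column with identical charge. Each step down the periodic table adds a principal shell, increasing the radius.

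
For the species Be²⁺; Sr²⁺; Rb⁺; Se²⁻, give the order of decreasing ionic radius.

Work out protons and electrons: Be²⁺ (Z=4, 2 e⁻), Sr²⁺ (Z=38, 36 e⁻), Rb⁺ (Z=37, 36 e⁻), Se²⁻ (Z=34, 36 e⁻). Be²⁺ < Sr²⁺ (same group, 3 shells fewer); Sr²⁺ < Rb⁺ (both 36 e⁻, Z=38>37); Rb⁺ < Se²⁻ (both 36 e⁻, Z=37>34).

Se²⁻ > Rb⁺ > Sr²⁺ > Be²⁺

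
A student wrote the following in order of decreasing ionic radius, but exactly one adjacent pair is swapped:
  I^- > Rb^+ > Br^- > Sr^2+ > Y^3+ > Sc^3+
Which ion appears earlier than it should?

Rb^+

The pair Rb^+, Br^- is the wrong way round — Rb^+ and Br^- share 36 electrons; the higher nuclear charge on Rb (Z=37) contracts it more, so Rb^+ < Br^-. All other adjacent pairs agree with periodic trends, so Rb^+ is the misplaced ion.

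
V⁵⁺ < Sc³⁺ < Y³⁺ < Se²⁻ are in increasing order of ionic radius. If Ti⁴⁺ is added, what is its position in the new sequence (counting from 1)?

2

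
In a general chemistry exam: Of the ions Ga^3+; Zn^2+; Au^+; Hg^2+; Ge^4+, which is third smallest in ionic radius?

First list Z and electron count for each: Ge^4+ (Z=32, 28 e⁻), Ga^3+ (Z=31, 28 e⁻), Zn^2+ (Z=30, 28 e⁻), Hg^2+ (Z=80, 78 e⁻), Au^+ (Z=79, 78 e⁻). Ge^4+ < Ga^3+ (both 28 e⁻, Z=32>31); Ga^3+ < Zn^2+ (isoelectronic, higher Z=31 is smaller); Zn^2+ < Hg^2+ (same group, 2 shells fewer); Hg^2+ < Au^+ (isoelectronic, higher Z=80 is smaller).
That gives Ge^4+ < Ga^3+ < Zn^2+ < Hg^2+ < Au^+. From the smallest end, number 3 is Zn^2+.

Zn^2+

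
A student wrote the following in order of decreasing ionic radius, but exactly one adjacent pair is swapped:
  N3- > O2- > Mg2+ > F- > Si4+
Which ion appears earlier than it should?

Mg2+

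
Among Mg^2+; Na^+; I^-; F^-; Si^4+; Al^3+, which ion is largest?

I^-

Si^4+ (Z=14, 10 e⁻), Al^3+ (Z=13, 10 e⁻), Mg^2+ (Z=12, 10 e⁻), Na^+ (Z=11, 10 e⁻), F^- (Z=9, 10 e⁻), I^- (Z=53, 54 e⁻). Si^4+ < Al^3+ (both 10 e⁻, Z=14>13); Al^3+ < Mg^2+ (both 10 e⁻, Z=13>12); Mg^2+ < Na^+ (isoelectronic, higher Z=12 is smaller); Na^+ < F^- (isoelectronic, higher Z=11 is smaller); F^- < I^- (same group, 3 shells fewer).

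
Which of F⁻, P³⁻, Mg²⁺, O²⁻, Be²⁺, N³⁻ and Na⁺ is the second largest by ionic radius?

Electron counts and nuclear charges: Be²⁺ has 2 e⁻ (Z=4), Mg²⁺ has 10 e⁻ (Z=12), Na⁺ has 10 e⁻ (Z=11), F⁻ has 10 e⁻ (Z=9), O²⁻ has 10 e⁻ (Z=8), N³⁻ has 10 e⁻ (Z=7), P³⁻ has 18 e⁻ (Z=15). Be²⁺ < Mg²⁺ (same group, 1 shell fewer); Mg²⁺ < Na⁺ (isoelectronic, higher Z=12 is smaller); Na⁺ < F⁻ (isoelectronic, higher Z=11 is smaller); F⁻ < O²⁻ (both 10 e⁻, Z=9>8); O²⁻ < N³⁻ (both 10 e⁻, Z=8>7); N³⁻ < P³⁻ (same group, period 2 vs 3).
Full ascending order: Be²⁺ < Mg²⁺ < Na⁺ < F⁻ < O²⁻ < N³⁻ < P³⁻. Counting from the largest, position 2 is N³⁻.

N³⁻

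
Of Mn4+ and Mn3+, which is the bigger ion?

These are all Mn ions. Removing more electrons (higher positive charge) pulls the remaining electrons in closer, so Mn4+ is smallest and Mn3+ is largest.

Mn3+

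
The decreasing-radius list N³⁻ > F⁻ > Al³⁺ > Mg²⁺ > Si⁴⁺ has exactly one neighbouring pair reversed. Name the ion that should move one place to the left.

Check each adjacent pair. Al³⁺ and Mg²⁺ are reversed: Al³⁺ and Mg²⁺ share 10 electrons; the higher nuclear charge on Al (Z=13) contracts it more, so Al³⁺ < Mg²⁺. No other neighbouring pair contradicts the periodic trends, so Mg²⁺ is the ion listed too late.

Mg²⁺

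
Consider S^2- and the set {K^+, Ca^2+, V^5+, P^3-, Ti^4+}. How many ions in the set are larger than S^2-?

1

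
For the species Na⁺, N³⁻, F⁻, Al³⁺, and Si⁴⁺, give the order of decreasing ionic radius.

N³⁻ > F⁻ > Na⁺ > Al³⁺ > Si⁴⁺

Each ion has 10 electrons. The ranking follows nuclear charge in reverse — greater Z gives a smaller radius. Si⁴⁺ (Z=14), Al³⁺ (Z=13), Na⁺ (Z=11), F⁻ (Z=9), N³⁻ (Z=7).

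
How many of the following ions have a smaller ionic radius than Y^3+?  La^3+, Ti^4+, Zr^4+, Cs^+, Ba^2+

2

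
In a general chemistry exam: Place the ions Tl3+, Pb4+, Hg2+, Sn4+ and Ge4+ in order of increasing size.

Ge4+ (Z=32, 28 e⁻), Sn4+ (Z=50, 46 e⁻), Pb4+ (Z=82, 78 e⁻), Tl3+ (Z=81, 78 e⁻), Hg2+ (Z=80, 78 e⁻). Ge4+ < Sn4+ (same group, 1 shell fewer); Sn4+ < Pb4+ (same group, period 5 vs 6); Pb4+ < Tl3+ (both 78 e⁻, Z=82>81); Tl3+ < Hg2+ (both 78 e⁻, Z=81>80).

Ge4+ < Sn4+ < Pb4+ < Tl3+ < Hg2+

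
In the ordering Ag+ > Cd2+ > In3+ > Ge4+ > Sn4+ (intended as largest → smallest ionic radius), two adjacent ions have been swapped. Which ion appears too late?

Sn4+

The pair Ge4+, Sn4+ is the wrong way round — both in group 14 with the same charge; Ge4+ (period 4) has the smaller radius. All other adjacent pairs agree with periodic trends, so Sn4+ is the misplaced ion.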